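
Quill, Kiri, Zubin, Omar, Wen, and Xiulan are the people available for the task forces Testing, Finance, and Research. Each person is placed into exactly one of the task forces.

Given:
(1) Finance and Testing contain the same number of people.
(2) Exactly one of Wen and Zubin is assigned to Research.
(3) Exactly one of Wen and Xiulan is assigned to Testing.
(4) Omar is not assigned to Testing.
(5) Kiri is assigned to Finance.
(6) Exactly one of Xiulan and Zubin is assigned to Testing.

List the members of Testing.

From (4): Omar ∉ Testing.
From (5): Kiri ∈ Finance.
Suppose Quill ∉ Testing: no assignment then satisfies all the clues, so Quill ∈ Testing.

Testing = {Quill, Xiulan}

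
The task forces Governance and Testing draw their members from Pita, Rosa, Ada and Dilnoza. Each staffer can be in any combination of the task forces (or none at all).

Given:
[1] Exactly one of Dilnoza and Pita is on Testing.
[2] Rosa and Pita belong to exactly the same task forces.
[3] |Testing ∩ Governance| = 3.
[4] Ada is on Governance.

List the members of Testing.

Testing = {Ada, Pita, Rosa}

From (4): Ada ∈ Governance.
Suppose Pita ∉ Testing: no assignment then satisfies all the clues, so Pita ∈ Testing.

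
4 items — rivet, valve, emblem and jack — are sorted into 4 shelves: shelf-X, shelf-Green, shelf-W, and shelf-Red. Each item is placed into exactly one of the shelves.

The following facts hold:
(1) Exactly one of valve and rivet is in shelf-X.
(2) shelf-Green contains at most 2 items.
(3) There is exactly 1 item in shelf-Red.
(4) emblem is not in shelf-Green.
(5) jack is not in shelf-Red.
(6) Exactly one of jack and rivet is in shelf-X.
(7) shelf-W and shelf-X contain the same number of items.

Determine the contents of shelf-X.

From (4): emblem ∉ shelf-Green.
From (5): jack ∉ shelf-Red.
Suppose rivet ∉ shelf-X: no assignment then satisfies all the clues, so rivet ∈ shelf-X.

shelf-X = {rivet}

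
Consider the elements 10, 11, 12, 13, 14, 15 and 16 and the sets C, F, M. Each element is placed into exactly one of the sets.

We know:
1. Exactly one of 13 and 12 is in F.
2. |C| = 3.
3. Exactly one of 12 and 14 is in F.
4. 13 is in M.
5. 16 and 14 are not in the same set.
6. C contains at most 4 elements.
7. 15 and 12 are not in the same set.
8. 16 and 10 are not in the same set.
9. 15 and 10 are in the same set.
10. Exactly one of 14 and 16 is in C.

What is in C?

C = {10, 14, 15}

From (4): 13 ∈ M.
(1) (exactly one): 12 ∈ F.
(3) (exactly one): 14 ∉ F.
(7): 15 ∉ F.
(9): 10 matches 15: 10 ∉ F.
Suppose 10 ∉ C: no assignment then satisfies all the clues, so 10 ∈ C.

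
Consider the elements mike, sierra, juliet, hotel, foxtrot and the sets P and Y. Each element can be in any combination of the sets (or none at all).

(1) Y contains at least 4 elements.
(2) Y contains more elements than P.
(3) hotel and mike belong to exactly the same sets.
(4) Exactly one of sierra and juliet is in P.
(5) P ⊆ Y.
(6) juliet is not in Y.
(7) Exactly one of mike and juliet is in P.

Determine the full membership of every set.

From (6): juliet ∉ Y.
(1): only 4 candidates remain for Y, so all are in.
(5) contrapositive: juliet ∉ P.
(7) (exactly one): mike ∈ P.
(3): hotel matches mike: hotel ∈ P.
(4) (exactly one): sierra ∈ P.
Suppose foxtrot ∈ P: no assignment then satisfies all the clues, so foxtrot ∉ P.

P = {hotel, mike, sierra}; Y = {foxtrot, hotel, mike, sierra}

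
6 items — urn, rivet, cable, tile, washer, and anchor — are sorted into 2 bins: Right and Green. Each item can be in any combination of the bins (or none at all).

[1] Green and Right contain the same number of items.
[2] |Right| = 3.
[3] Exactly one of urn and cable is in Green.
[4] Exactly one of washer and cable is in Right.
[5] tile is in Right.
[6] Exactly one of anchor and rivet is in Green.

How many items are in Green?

3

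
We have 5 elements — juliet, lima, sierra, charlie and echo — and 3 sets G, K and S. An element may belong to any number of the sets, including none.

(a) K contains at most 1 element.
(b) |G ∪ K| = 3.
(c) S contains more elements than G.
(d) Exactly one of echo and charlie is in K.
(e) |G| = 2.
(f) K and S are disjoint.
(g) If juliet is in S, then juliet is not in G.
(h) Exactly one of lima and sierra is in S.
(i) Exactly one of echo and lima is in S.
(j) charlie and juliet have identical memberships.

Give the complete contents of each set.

G = {lima, sierra}; K = {echo}; S = {charlie, juliet, lima}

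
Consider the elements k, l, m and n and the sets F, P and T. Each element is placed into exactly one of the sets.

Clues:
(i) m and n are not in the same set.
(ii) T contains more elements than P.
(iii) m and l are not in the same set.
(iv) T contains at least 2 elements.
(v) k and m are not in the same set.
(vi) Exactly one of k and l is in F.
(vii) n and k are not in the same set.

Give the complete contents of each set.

F = {k}; P = {m}; T = {l, n}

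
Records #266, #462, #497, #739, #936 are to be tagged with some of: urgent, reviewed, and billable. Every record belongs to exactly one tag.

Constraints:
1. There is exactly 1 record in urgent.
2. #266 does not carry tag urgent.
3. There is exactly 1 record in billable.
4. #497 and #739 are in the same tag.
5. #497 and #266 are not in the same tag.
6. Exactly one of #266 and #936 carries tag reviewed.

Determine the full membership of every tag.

urgent = {#462}; reviewed = {#497, #739, #936}; billable = {#266}

From (2): #266 ∉ urgent.
Suppose #266 ∈ reviewed: no assignment then satisfies all the clues, so #266 ∉ reviewed.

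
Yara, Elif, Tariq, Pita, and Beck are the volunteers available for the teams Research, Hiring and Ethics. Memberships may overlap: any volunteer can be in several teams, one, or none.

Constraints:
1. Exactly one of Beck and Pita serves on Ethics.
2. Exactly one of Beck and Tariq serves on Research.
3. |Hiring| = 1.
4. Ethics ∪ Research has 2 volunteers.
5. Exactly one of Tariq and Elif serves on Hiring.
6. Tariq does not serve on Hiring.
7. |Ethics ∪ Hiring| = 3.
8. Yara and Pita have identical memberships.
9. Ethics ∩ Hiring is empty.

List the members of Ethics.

Ethics = {Beck, Tariq}

From (6): Tariq ∉ Hiring.
(5) (exactly one): Elif ∈ Hiring.
(9) (disjoint): Elif ∉ Ethics.
(3): Hiring already has 1, so the rest are out.
Suppose Yara ∈ Ethics: no assignment then satisfies all the clues, so Yara ∉ Ethics.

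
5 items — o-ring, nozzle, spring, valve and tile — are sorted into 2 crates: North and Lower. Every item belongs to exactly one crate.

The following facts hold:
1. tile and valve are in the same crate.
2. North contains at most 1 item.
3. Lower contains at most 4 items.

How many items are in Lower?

4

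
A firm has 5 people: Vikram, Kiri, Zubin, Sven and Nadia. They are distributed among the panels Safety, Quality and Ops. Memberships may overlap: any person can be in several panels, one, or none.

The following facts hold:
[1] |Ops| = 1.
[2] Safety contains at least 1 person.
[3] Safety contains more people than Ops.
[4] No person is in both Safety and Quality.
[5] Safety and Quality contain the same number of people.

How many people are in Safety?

2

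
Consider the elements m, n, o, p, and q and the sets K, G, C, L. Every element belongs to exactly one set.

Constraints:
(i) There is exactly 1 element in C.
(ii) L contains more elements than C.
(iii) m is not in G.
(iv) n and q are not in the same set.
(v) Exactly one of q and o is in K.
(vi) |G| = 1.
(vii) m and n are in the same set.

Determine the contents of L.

L = {m, n}

From (iii): m ∉ G.
(vii): n matches m: n ∉ G.
Suppose m ∉ L: no assignment then satisfies all the clues, so m ∈ L.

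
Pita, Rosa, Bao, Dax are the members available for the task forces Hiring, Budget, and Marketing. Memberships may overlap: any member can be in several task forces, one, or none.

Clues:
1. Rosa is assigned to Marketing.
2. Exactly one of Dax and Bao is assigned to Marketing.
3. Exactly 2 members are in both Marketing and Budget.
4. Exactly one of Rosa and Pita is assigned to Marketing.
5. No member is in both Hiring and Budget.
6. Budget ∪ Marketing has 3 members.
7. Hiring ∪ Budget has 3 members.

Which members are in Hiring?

From (1): Rosa ∈ Marketing.
(4) (exactly one): Pita ∉ Marketing.
Suppose Pita ∈ Hiring: no assignment then satisfies all the clues, so Pita ∉ Hiring.

Hiring = {}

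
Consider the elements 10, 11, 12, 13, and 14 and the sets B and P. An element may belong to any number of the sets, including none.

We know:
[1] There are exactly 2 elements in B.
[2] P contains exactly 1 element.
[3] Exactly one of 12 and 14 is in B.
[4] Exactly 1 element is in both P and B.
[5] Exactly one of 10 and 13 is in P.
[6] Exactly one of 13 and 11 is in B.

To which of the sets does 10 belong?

10: none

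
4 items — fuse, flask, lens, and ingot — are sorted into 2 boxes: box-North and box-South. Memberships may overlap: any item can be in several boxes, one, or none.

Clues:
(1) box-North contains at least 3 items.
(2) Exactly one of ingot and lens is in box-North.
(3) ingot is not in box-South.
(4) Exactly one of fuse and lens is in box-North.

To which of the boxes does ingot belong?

From (3): ingot ∉ box-South.
Suppose ingot ∉ box-North: no assignment then satisfies all the clues, so ingot ∈ box-North.

ingot: box-North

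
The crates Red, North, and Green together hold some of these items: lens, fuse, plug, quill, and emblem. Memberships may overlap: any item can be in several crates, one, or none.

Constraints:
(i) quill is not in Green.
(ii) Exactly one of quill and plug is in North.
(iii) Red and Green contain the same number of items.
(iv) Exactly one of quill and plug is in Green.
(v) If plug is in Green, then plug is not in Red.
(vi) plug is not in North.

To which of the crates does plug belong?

plug: Green

From (i): quill ∉ Green.
From (vi): plug ∉ North.
(ii) (exactly one): quill ∈ North.
(iv) (exactly one): plug ∈ Green.
(v): plug ∉ Red.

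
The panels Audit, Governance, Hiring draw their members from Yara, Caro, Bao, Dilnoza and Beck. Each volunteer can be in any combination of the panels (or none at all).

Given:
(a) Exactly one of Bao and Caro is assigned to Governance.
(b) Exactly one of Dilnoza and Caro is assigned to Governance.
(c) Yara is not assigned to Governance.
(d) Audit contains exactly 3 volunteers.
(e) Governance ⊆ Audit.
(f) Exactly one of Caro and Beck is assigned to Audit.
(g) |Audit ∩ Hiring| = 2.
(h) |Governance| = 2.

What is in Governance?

Governance = {Bao, Dilnoza}

From (c): Yara ∉ Governance.
Suppose Caro ∈ Governance: no assignment then satisfies all the clues, so Caro ∉ Governance.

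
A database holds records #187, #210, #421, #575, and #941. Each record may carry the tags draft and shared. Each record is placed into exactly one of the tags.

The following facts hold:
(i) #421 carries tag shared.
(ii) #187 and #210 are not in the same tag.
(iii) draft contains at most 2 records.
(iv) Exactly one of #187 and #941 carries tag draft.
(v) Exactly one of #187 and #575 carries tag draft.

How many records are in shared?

4

From (i): #421 ∈ shared.
Suppose #187 ∉ draft: no assignment then satisfies all the clues, so #187 ∈ draft.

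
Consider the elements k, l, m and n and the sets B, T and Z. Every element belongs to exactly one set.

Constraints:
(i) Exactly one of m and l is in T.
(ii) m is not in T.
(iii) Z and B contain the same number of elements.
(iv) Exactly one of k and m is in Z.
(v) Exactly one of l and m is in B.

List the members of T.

T = {l, n}

From (ii): m ∉ T.
(i) (exactly one): l ∈ T.
(v) (exactly one): m ∈ B.
(iv) (exactly one): k ∈ Z.
Suppose n ∉ T: no assignment then satisfies all the clues, so n ∈ T.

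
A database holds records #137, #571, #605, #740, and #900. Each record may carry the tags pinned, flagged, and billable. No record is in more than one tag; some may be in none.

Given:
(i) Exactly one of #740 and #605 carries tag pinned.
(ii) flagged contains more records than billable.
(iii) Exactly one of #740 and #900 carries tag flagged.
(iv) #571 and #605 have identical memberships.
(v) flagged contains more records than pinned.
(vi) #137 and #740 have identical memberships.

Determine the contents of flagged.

flagged = {#571, #605, #900}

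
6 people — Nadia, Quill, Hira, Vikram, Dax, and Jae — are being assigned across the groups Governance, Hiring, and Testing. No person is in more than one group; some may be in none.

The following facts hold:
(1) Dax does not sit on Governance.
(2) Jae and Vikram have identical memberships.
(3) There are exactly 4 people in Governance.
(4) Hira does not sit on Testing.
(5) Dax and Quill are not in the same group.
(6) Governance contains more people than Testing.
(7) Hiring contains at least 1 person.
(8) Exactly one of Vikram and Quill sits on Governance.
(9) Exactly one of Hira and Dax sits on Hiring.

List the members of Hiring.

Hiring = {Dax}

From (1): Dax ∉ Governance.
From (4): Hira ∉ Testing.
Suppose Nadia ∈ Hiring: no assignment then satisfies all the clues, so Nadia ∉ Hiring.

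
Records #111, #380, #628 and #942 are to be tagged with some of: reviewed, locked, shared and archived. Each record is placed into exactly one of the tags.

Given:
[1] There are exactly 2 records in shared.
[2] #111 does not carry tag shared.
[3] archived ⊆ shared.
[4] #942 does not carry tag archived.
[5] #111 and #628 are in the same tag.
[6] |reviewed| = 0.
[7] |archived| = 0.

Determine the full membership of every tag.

From (2): #111 ∉ shared.
From (4): #942 ∉ archived.
(3) contrapositive: #111 ∉ archived.
(5): #628 matches #111: #628 ∉ shared.
(5): #628 matches #111: #628 ∉ archived.
(6): reviewed already has 0, so the rest are out.
(7): archived already has 0, so the rest are out.
Only one tag left: #111 ∈ locked.
Only one tag left: #628 ∈ locked.
(1): only 2 candidates remain for shared, so all are in.

reviewed = {}; locked = {#111, #628}; shared = {#380, #942}; archived = {}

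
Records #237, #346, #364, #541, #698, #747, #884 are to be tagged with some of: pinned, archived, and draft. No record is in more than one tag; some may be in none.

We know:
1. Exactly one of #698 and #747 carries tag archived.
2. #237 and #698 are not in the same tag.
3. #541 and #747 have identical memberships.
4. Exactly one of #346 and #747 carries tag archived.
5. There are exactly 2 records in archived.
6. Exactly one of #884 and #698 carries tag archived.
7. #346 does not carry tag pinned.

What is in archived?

archived = {#346, #698}

From (7): #346 ∉ pinned.
Suppose #237 ∈ archived: no assignment then satisfies all the clues, so #237 ∉ archived.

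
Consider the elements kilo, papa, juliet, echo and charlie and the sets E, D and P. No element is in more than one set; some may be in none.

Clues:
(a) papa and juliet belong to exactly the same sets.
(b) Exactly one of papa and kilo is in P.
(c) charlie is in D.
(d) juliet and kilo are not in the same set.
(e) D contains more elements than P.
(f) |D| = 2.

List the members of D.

D = {charlie, echo}

From (c): charlie ∈ D.
Suppose kilo ∈ D: no assignment then satisfies all the clues, so kilo ∉ D.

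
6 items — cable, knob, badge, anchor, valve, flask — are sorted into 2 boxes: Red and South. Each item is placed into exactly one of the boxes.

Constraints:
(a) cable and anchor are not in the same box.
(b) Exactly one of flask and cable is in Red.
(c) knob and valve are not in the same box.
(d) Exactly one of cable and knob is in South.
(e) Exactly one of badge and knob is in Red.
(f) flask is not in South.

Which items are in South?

South = {badge, cable, valve}

From (f): flask ∉ South.
Only one box left: flask ∈ Red.
(b) (exactly one): cable ∉ Red.
Only one box left: cable ∈ South.
(a): anchor ∉ South.
(d) (exactly one): knob ∉ South.
Only one box left: knob ∈ Red.
Only one box left: anchor ∈ Red.
(c): valve ∉ Red.
(e) (exactly one): badge ∉ Red.
Only one box left: badge ∈ South.
Only one box left: valve ∈ South.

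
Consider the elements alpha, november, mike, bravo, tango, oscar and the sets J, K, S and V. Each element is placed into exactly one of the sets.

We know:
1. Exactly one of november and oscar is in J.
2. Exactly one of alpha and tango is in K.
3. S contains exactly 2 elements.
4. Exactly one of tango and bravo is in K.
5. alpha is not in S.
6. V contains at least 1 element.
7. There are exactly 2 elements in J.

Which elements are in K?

K = {tango}

From (5): alpha ∉ S.
Suppose alpha ∈ K: no assignment then satisfies all the clues, so alpha ∉ K.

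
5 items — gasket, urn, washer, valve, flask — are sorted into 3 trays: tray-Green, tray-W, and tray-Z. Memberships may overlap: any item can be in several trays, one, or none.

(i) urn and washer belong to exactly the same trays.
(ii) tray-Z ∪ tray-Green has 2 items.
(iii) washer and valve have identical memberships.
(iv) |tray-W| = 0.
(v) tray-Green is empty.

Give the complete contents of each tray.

tray-Green = {}; tray-W = {}; tray-Z = {flask, gasket}

(iv): tray-W already has 0, so the rest are out.
(v): tray-Green already has 0, so the rest are out.
Suppose gasket ∉ tray-Z: no assignment then satisfies all the clues, so gasket ∈ tray-Z.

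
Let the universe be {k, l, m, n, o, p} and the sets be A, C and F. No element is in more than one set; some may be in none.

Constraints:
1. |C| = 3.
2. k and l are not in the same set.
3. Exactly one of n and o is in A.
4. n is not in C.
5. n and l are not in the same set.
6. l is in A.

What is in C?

C = {k, m, p}

From (4): n ∉ C.
From (6): l ∈ A.
(2): k ∉ A.
(5): n ∉ A.
(3) (exactly one): o ∈ A.
(1): only 3 candidates remain for C, so all are in.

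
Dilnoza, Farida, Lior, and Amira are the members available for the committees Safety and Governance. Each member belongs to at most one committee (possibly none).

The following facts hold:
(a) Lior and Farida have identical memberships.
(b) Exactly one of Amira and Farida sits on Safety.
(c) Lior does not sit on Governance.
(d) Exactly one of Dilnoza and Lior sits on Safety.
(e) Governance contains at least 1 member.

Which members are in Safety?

From (c): Lior ∉ Governance.
(a): Farida matches Lior: Farida ∉ Governance.
Suppose Dilnoza ∈ Safety: no assignment then satisfies all the clues, so Dilnoza ∉ Safety.

Safety = {Farida, Lior}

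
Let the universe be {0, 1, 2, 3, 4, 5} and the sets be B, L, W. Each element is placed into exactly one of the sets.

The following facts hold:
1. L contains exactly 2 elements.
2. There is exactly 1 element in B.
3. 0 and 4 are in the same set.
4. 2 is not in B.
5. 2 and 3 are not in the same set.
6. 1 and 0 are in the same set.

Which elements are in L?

L = {2, 5}

From (4): 2 ∉ B.
Suppose 0 ∈ L: no assignment then satisfies all the clues, so 0 ∉ L.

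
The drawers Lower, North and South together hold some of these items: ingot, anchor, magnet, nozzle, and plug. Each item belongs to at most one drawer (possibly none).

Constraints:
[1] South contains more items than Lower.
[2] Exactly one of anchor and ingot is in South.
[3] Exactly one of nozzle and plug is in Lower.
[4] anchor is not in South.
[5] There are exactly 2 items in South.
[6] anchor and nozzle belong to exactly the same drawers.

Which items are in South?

From (4): anchor ∉ South.
(2) (exactly one): ingot ∈ South.
(6): nozzle matches anchor: nozzle ∉ South.
Suppose magnet ∉ South: no assignment then satisfies all the clues, so magnet ∈ South.

South = {ingot, magnet}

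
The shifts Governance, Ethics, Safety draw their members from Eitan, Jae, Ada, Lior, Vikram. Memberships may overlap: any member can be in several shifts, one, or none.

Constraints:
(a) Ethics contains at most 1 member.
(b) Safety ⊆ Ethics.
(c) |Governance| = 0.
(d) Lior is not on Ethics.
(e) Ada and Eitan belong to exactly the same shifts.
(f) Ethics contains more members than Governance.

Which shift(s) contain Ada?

Ada: none

From (d): Lior ∉ Ethics.
(b) contrapositive: Lior ∉ Safety.
(c): Governance already has 0, so the rest are out.
Suppose Ada ∈ Ethics: no assignment then satisfies all the clues, so Ada ∉ Ethics.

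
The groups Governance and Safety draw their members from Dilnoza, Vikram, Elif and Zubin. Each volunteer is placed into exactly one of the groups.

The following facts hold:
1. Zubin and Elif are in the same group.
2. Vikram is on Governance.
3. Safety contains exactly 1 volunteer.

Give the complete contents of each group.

Governance = {Elif, Vikram, Zubin}; Safety = {Dilnoza}

From (2): Vikram ∈ Governance.
Suppose Dilnoza ∈ Governance: no assignment then satisfies all the clues, so Dilnoza ∉ Governance.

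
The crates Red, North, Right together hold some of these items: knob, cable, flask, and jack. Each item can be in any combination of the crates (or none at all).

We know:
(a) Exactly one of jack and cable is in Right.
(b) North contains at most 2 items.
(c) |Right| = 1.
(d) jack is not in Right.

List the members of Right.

Right = {cable}

From (d): jack ∉ Right.
(a) (exactly one): cable ∈ Right.
(c): Right already has 1, so the rest are out.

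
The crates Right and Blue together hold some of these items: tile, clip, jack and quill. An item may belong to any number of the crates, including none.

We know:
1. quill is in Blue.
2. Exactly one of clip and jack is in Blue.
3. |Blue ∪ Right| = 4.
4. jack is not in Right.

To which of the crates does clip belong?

From (1): quill ∈ Blue.
From (4): jack ∉ Right.
Suppose clip ∉ Right: no assignment then satisfies all the clues, so clip ∈ Right.

clip: Right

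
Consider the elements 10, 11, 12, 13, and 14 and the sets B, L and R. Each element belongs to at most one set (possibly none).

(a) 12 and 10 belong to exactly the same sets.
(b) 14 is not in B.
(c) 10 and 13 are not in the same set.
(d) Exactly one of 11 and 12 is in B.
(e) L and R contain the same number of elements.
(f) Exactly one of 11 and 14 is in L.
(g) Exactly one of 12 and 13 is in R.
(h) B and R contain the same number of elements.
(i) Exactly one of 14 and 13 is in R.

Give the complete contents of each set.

B = {11}; L = {14}; R = {13}

From (b): 14 ∉ B.
Suppose 10 ∈ B: no assignment then satisfies all the clues, so 10 ∉ B.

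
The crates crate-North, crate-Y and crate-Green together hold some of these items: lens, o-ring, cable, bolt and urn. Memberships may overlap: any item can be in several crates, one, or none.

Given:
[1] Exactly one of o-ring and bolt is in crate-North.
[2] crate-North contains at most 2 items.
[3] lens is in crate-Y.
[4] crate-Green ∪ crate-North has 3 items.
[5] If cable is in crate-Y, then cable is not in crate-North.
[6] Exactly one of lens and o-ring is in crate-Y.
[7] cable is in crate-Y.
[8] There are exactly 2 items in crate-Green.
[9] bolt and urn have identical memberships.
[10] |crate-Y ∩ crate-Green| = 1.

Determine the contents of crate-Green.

crate-Green = {cable, o-ring}

From (3): lens ∈ crate-Y.
From (7): cable ∈ crate-Y.
(5): cable ∉ crate-North.
(6) (exactly one): o-ring ∉ crate-Y.
Suppose lens ∈ crate-Green: no assignment then satisfies all the clues, so lens ∉ crate-Green.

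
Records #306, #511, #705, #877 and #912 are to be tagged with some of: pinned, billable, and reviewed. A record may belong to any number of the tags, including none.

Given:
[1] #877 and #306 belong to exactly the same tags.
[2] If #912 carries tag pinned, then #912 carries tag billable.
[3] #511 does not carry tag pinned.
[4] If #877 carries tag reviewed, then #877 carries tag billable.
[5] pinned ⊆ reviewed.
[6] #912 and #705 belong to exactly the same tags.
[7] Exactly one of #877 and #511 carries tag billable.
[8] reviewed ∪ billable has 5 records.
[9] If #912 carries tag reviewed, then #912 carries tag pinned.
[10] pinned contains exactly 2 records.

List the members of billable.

billable = {#306, #705, #877, #912}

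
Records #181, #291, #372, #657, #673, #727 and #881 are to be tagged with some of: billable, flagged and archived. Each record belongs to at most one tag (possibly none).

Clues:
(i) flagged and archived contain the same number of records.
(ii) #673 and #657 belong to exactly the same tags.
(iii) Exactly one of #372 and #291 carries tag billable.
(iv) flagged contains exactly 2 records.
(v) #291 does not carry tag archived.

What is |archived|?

2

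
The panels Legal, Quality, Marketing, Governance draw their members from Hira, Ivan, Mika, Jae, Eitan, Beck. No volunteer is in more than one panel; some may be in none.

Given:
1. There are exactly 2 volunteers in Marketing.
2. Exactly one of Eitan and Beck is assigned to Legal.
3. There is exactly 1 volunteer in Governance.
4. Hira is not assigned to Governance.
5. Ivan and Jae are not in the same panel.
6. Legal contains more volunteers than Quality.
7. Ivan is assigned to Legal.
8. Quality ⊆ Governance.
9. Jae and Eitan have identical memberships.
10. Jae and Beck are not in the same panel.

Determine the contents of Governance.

Governance = {Mika}

From (4): Hira ∉ Governance.
From (7): Ivan ∈ Legal.
(5): Jae ∉ Legal.
(8) contrapositive: Hira ∉ Quality.
(9): Eitan matches Jae: Eitan ∉ Legal.
(2) (exactly one): Beck ∈ Legal.
Suppose Mika ∉ Governance: no assignment then satisfies all the clues, so Mika ∈ Governance.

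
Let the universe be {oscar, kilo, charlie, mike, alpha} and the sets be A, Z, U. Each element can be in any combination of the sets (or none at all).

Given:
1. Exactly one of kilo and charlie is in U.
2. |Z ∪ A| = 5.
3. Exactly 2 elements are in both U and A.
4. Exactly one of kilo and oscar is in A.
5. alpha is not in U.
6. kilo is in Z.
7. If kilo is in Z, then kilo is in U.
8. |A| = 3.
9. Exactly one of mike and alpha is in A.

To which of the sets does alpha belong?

alpha: Z

From (5): alpha ∉ U.
From (6): kilo ∈ Z.
(7): kilo ∈ U.
(1) (exactly one): charlie ∉ U.
Suppose alpha ∈ A: no assignment then satisfies all the clues, so alpha ∉ A.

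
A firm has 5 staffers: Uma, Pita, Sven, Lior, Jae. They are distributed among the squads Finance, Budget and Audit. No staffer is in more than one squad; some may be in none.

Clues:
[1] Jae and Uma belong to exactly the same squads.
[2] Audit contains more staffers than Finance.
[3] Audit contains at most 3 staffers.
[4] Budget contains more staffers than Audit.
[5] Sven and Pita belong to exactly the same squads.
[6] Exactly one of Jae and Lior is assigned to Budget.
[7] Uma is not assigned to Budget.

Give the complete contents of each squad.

Finance = {}; Budget = {Lior, Pita, Sven}; Audit = {Jae, Uma}

From (7): Uma ∉ Budget.
(1): Jae matches Uma: Jae ∉ Budget.
(6) (exactly one): Lior ∈ Budget.
Suppose Uma ∈ Finance: no assignment then satisfies all the clues, so Uma ∉ Finance.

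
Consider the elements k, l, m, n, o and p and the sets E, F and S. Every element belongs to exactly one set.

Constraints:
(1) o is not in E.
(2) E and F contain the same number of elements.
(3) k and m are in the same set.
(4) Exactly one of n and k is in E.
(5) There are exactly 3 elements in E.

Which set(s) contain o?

From (1): o ∉ E.
Suppose o ∉ F: no assignment then satisfies all the clues, so o ∈ F.

o: F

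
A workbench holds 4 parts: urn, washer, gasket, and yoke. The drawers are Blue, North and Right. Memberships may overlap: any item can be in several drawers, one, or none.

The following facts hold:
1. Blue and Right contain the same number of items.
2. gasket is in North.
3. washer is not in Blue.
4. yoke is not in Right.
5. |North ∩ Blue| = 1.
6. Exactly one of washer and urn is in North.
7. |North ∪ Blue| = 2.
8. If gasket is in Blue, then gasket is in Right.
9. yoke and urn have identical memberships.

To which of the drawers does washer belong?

washer: North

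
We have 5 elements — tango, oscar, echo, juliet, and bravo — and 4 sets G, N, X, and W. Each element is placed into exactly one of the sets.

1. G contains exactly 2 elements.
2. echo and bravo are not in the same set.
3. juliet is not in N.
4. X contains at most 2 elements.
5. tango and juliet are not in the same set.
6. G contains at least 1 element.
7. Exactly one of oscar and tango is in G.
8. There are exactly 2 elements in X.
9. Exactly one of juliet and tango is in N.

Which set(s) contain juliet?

juliet: X

From (3): juliet ∉ N.
(9) (exactly one): tango ∈ N.
(7) (exactly one): oscar ∈ G.
Suppose juliet ∈ G: no assignment then satisfies all the clues, so juliet ∉ G.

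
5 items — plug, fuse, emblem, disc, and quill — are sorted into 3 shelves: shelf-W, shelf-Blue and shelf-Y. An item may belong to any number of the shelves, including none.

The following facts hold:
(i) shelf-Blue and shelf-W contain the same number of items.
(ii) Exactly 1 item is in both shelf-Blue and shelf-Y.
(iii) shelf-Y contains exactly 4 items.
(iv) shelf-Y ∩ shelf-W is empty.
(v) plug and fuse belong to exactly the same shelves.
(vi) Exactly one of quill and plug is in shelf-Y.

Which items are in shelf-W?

shelf-W = {quill}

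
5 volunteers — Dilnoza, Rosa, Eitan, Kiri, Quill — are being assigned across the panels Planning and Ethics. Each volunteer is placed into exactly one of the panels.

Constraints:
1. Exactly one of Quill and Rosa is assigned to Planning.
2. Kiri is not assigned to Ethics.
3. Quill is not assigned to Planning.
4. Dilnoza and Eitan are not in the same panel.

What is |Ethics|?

2

From (2): Kiri ∉ Ethics.
From (3): Quill ∉ Planning.
(1) (exactly one): Rosa ∈ Planning.
Only one panel left: Kiri ∈ Planning.
Only one panel left: Quill ∈ Ethics.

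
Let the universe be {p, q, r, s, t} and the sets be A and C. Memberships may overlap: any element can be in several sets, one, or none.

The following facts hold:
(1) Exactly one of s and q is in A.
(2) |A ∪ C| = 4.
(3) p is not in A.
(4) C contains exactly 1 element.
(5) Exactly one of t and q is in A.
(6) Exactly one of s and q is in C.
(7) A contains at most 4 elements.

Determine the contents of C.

C = {q}

From (3): p ∉ A.
Suppose p ∈ C: no assignment then satisfies all the clues, so p ∉ C.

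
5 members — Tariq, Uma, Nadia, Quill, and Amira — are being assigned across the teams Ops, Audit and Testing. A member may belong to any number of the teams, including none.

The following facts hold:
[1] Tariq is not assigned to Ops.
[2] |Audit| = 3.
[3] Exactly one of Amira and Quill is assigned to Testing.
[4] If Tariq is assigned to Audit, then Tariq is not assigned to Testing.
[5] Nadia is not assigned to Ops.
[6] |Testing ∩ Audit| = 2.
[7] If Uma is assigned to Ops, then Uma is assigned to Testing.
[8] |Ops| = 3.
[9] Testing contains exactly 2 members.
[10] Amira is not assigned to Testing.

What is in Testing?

From (1): Tariq ∉ Ops.
From (5): Nadia ∉ Ops.
From (10): Amira ∉ Testing.
(3) (exactly one): Quill ∈ Testing.
(8): only 3 candidates remain for Ops, so all are in.
(7): Uma ∈ Testing.
(9): Testing already has 2, so the rest are out.

Testing = {Quill, Uma}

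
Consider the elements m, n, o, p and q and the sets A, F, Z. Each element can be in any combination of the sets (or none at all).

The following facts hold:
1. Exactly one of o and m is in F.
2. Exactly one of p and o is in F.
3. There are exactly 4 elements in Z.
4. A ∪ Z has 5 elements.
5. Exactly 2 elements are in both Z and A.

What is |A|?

3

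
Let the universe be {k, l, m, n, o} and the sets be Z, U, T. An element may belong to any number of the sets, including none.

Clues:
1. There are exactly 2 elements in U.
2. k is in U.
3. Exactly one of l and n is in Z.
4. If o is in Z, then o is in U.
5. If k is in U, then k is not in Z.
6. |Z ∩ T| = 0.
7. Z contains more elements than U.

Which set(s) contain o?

o: U, Z

From (2): k ∈ U.
(5): k ∉ Z.
Suppose o ∉ Z: no assignment then satisfies all the clues, so o ∈ Z.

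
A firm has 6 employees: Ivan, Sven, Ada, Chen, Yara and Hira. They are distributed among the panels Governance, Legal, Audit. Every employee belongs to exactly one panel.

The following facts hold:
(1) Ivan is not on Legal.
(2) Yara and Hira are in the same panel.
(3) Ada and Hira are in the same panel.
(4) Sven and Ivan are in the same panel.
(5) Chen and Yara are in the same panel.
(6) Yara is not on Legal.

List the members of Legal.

From (1): Ivan ∉ Legal.
From (6): Yara ∉ Legal.
(2): Hira matches Yara: Hira ∉ Legal.
(3): Ada matches Hira: Ada ∉ Legal.
(4): Sven matches Ivan: Sven ∉ Legal.
(5): Chen matches Yara: Chen ∉ Legal.

Legal = {}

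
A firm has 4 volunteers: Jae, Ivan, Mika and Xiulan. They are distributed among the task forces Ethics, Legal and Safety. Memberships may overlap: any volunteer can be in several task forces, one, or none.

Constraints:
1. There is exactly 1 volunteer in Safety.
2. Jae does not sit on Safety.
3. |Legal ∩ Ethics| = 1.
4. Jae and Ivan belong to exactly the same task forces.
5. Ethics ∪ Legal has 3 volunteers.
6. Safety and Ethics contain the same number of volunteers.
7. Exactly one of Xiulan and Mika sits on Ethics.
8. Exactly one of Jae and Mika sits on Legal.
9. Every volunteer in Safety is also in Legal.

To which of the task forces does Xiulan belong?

Xiulan: Ethics, Legal, Safety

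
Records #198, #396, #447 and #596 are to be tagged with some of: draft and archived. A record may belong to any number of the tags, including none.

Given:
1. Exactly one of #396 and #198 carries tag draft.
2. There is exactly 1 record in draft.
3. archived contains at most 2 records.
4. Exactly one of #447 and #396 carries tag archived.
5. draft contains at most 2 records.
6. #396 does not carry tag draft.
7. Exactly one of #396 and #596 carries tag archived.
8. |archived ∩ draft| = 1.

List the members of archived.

archived = {#198, #396}

From (6): #396 ∉ draft.
(1) (exactly one): #198 ∈ draft.
(2): draft already has 1, so the rest are out.
Suppose #198 ∉ archived: no assignment then satisfies all the clues, so #198 ∈ archived.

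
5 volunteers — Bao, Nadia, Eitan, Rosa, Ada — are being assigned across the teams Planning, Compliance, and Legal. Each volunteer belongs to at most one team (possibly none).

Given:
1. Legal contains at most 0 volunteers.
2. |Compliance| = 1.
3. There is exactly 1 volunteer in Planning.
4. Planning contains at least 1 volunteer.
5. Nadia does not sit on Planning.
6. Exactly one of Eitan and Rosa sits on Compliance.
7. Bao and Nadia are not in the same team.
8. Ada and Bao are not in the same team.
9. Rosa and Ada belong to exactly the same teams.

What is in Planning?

Planning = {Bao}

From (5): Nadia ∉ Planning.
(1): Legal already has 0, so the rest are out.
Suppose Bao ∉ Planning: no assignment then satisfies all the clues, so Bao ∈ Planning.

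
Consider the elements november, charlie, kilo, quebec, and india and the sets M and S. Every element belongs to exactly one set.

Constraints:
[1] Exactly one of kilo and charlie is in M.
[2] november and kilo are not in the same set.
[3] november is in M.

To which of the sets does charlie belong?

charlie: M

From (3): november ∈ M.
(2): kilo ∉ M.
Only one set left: kilo ∈ S.
(1) (exactly one): charlie ∈ M.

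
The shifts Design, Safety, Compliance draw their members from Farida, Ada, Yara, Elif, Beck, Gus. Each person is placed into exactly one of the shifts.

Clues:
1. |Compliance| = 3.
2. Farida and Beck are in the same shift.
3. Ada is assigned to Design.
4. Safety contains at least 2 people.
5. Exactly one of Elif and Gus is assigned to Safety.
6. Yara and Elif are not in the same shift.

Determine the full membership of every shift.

Design = {Ada}; Safety = {Gus, Yara}; Compliance = {Beck, Elif, Farida}

From (3): Ada ∈ Design.
Suppose Farida ∈ Design: no assignment then satisfies all the clues, so Farida ∉ Design.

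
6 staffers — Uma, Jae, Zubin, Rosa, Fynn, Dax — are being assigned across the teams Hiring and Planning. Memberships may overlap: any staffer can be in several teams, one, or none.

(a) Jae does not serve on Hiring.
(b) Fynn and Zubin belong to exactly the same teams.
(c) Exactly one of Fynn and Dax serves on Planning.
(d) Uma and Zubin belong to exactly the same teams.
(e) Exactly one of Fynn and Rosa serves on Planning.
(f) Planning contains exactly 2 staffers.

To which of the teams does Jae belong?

From (a): Jae ∉ Hiring.
Suppose Jae ∈ Planning: no assignment then satisfies all the clues, so Jae ∉ Planning.

Jae: none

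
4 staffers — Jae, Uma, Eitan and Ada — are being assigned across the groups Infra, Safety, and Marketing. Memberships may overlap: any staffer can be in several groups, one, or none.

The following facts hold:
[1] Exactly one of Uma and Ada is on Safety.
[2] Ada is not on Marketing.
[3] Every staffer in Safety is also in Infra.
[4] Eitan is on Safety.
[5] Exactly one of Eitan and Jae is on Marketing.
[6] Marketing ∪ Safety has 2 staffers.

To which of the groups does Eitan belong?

Eitan: Infra, Marketing, Safety

From (2): Ada ∉ Marketing.
From (4): Eitan ∈ Safety.
(3) with Eitan ∈ Safety: Eitan ∈ Infra.
Suppose Eitan ∉ Marketing: no assignment then satisfies all the clues, so Eitan ∈ Marketing.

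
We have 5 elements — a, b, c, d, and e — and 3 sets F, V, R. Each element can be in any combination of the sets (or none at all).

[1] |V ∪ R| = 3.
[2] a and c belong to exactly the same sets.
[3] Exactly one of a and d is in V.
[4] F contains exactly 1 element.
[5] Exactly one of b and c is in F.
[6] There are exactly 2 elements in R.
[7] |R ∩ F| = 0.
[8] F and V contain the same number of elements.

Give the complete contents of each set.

F = {b}; V = {d}; R = {a, c}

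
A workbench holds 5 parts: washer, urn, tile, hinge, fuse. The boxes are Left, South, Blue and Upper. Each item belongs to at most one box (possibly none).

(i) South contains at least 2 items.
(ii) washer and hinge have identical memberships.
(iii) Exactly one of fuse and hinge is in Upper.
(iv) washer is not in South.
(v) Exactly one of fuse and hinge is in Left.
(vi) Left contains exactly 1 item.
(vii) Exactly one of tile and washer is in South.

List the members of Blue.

Blue = {}

From (iv): washer ∉ South.
(ii): hinge matches washer: hinge ∉ South.
(vii) (exactly one): tile ∈ South.
Suppose washer ∈ Blue: no assignment then satisfies all the clues, so washer ∉ Blue.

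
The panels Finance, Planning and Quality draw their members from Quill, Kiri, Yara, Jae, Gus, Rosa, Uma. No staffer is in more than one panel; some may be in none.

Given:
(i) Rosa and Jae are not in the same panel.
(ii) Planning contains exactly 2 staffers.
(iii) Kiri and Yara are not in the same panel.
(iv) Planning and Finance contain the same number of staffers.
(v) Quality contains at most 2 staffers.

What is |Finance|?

2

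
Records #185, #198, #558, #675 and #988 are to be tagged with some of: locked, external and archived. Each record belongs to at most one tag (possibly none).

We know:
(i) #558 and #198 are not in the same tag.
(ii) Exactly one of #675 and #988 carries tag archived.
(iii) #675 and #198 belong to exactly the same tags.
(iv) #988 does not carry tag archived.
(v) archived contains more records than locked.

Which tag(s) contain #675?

From (iv): #988 ∉ archived.
(ii) (exactly one): #675 ∈ archived.
(iii): #198 matches #675: #198 ∉ locked.
(iii): #198 matches #675: #198 ∉ external.
(iii): #198 matches #675: #198 ∈ archived.
(i): #558 ∉ archived.

#675: archived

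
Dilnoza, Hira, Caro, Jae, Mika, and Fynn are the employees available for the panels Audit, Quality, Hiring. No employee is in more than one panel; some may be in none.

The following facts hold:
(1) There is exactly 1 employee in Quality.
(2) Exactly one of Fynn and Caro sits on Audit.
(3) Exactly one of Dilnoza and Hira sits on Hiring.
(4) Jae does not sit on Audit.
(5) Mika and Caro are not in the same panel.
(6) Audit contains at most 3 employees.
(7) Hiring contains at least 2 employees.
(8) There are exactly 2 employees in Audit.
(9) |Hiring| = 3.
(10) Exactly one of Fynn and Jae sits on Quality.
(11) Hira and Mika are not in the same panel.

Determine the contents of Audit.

Audit = {Caro, Hira}

From (4): Jae ∉ Audit.
Suppose Dilnoza ∈ Audit: no assignment then satisfies all the clues, so Dilnoza ∉ Audit.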